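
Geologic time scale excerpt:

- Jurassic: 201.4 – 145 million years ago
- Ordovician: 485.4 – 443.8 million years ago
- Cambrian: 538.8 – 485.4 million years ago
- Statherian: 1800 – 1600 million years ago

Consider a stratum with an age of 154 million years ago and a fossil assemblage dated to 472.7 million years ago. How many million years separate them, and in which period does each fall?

318.7 million years apart; the first in the Jurassic, the second in the Ordovician

Elapsed time: 472.7 − 154 = 318.7 Myr.
154 Ma lies within 201.4–145 Ma: Jurassic.
472.7 Ma lies within 485.4–443.8 Ma: Ordovician.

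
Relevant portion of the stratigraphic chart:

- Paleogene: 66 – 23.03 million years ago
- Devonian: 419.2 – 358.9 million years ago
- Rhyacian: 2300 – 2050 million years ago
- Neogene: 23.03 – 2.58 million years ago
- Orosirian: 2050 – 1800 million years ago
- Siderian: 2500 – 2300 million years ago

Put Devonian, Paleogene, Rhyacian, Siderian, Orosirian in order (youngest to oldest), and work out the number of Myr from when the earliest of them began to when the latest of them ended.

From the excerpt: Devonian 419.2–358.9; Paleogene 66–23.03; Rhyacian 2300–2050; Siderian 2500–2300; Orosirian 2050–1800 (Ma).
Larger Ma is earlier, so the oldest is Siderian and the youngest is Paleogene; youngest to oldest: Paleogene, Devonian, Orosirian, Rhyacian, Siderian.
Oldest start 2500 minus youngest end 23.03 gives 2476.97 Myr overall.

Paleogene → Devonian → Orosirian → Rhyacian → Siderian; total span 2476.97 Myr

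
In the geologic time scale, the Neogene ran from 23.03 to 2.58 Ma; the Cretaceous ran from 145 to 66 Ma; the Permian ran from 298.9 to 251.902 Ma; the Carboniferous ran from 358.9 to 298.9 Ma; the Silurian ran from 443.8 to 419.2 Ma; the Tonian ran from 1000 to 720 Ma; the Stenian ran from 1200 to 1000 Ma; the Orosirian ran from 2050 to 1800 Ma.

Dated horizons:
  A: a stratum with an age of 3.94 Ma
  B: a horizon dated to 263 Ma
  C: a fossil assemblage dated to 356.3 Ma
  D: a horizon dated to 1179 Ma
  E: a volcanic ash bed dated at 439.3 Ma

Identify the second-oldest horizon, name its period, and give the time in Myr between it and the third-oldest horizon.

Sorted oldest-first by Ma: D (1179), E (439.3), C (356.3), B (263), A (3.94).
The second oldest is E at 439.3 Ma, which lies in 443.8–419.2 Ma: the Silurian.
The third oldest is C at 356.3 Ma; separation = |439.3 − 356.3| = 83 Myr.

E, in the Silurian; 83 million years to C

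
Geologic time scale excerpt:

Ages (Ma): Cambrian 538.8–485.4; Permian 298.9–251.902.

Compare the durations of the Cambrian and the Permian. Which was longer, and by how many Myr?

Cambrian, by 6.402 million years

Cambrian: 538.8 − 485.4 = 53.4 Myr.
Permian: 298.9 − 251.902 = 46.998 Myr.
Difference: 53.4 − 46.998 = 6.402 Myr, so the Cambrian was longer.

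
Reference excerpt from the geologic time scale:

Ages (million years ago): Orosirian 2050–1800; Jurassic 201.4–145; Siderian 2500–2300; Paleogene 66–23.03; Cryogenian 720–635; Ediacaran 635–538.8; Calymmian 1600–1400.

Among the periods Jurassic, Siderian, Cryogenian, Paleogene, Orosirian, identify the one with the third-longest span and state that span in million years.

Cryogenian, 85 million years

Start − end for each: Jurassic 201.4 − 145 = 56.4; Siderian 2500 − 2300 = 200; Cryogenian 720 − 635 = 85; Paleogene 66 − 23.03 = 42.97; Orosirian 2050 − 1800 = 250.
Ranking these from longest: Orosirian > Siderian > Cryogenian > Jurassic > Paleogene.
Position 3 in that ranking is Cryogenian, which lasted 85 Myr.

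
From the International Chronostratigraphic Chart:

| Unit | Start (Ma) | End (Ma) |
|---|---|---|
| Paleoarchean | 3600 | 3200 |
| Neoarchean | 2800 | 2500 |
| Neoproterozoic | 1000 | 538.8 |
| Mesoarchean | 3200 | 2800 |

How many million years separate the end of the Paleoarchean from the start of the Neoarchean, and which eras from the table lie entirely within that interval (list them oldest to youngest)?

The Paleoarchean closes at 3200 Ma and the Neoarchean opens at 2800 Ma, so the interval is 3200 − 2800 = 400 Myr.
An era fits inside if it starts at or after 3200 Ma and ends at or before 2800 Ma; oldest first that gives Mesoarchean.

400 million years; Mesoarchean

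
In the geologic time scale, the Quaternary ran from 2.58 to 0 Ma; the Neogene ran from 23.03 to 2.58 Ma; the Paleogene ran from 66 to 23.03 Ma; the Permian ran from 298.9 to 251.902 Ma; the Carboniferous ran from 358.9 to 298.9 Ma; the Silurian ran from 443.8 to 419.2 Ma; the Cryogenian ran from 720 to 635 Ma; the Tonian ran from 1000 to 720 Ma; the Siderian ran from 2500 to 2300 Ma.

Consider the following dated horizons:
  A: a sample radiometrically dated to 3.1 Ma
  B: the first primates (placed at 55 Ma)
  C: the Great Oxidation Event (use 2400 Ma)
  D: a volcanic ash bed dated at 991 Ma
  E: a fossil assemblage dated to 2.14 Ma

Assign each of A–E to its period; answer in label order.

A — Neogene; B — Paleogene; C — Siderian; D — Tonian; E — Quaternary

A: 3.1 Ma lies in 23.03–2.58 Ma, so Neogene.
B: 55 Ma lies in 66–23.03 Ma, so Paleogene.
C: 2400 Ma lies in 2500–2300 Ma, so Siderian.
D: 991 Ma lies in 1000–720 Ma, so Tonian.
E: 2.14 Ma lies in 2.58–0 Ma, so Quaternary.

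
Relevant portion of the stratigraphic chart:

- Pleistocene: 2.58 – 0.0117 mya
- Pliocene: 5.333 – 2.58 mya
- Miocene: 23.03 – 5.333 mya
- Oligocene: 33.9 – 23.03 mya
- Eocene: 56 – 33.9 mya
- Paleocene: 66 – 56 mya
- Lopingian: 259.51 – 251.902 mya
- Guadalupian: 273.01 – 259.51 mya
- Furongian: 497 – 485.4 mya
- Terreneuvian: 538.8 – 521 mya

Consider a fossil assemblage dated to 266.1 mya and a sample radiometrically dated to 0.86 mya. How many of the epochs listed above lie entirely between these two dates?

266.1 Ma sits inside the Guadalupian (273.01–259.51) and 0.86 Ma inside the Pleistocene (2.58–0.0117); neither of those is wholly between the two dates.
The listed epochs lying completely between them are Lopingian, Paleocene, Eocene, Oligocene, Miocene, Pliocene — 6 in all.

6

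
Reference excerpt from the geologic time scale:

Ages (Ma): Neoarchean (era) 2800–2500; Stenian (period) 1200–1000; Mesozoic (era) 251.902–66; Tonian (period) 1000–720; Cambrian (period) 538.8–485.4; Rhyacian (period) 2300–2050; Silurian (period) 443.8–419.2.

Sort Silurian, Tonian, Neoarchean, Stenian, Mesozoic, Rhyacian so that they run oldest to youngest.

Read off each span (Ma): Silurian 443.8–419.2; Tonian 1000–720; Neoarchean 2800–2500; Stenian 1200–1000; Mesozoic 251.902–66; Rhyacian 2300–2050.
Larger Ma is older, so oldest→youngest is Neoarchean, Rhyacian, Stenian, Tonian, Silurian, Mesozoic.

Neoarchean → Rhyacian → Stenian → Tonian → Silurian → Mesozoic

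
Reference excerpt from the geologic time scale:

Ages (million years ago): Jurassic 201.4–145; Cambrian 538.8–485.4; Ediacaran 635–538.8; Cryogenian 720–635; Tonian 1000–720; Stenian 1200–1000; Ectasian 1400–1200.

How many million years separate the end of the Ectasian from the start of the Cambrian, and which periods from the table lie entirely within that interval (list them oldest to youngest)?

The Ectasian closes at 1200 Ma and the Cambrian opens at 538.8 Ma, so the interval is 1200 − 538.8 = 661.2 Myr.
A period fits inside if it starts at or after 1200 Ma and ends at or before 538.8 Ma; oldest first that gives Stenian, Tonian, Cryogenian, Ediacaran.

661.2 million years; Stenian, Tonian, Cryogenian, Ediacaran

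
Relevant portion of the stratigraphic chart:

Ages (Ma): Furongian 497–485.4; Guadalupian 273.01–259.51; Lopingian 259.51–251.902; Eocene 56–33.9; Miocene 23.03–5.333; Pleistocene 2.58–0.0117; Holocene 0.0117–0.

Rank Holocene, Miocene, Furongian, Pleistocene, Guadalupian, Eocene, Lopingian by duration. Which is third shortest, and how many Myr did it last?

Lopingian, 7.608 million years

Durations: Holocene 0.0117; Miocene 17.697; Furongian 11.6; Pleistocene 2.5683; Guadalupian 13.5; Eocene 22.1; Lopingian 7.608 Myr.
Sorted shortest-first: Holocene (0.0117), Pleistocene (2.5683), Lopingian (7.608), Furongian (11.6), Guadalupian (13.5), Miocene (17.697), Eocene (22.1).
The third shortest is Lopingian at 7.608 Myr.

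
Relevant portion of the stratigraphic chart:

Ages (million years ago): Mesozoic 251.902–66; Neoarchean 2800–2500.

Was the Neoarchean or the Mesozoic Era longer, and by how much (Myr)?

Neoarchean: 2800 − 2500 = 300 Myr.
Mesozoic: 251.902 − 66 = 185.902 Myr.
Difference: 300 − 185.902 = 114.098 Myr, so the Neoarchean was longer.

Neoarchean, by 114.098 million years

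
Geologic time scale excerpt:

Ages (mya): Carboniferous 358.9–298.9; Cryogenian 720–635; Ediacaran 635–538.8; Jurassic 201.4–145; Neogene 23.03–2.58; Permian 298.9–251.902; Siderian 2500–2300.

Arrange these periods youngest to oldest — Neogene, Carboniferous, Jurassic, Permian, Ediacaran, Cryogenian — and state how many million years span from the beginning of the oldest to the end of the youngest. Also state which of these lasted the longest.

Neogene → Jurassic → Permian → Carboniferous → Ediacaran → Cryogenian; total span 717.42 Myr; longest is Ediacaran

Start ages (Ma): Cryogenian 720, Ediacaran 635, Carboniferous 358.9, Permian 298.9, Jurassic 201.4, Neogene 23.03.
Ordered youngest to oldest: Neogene, Jurassic, Permian, Carboniferous, Ediacaran, Cryogenian.
Span = 720 − 2.58 = 717.42 Myr.
Durations: Carboniferous 60, Neogene 20.45, Permian 46.998, Cryogenian 85, Jurassic 56.4, Ediacaran 96.2 → longest is Ediacaran (96.2 Myr).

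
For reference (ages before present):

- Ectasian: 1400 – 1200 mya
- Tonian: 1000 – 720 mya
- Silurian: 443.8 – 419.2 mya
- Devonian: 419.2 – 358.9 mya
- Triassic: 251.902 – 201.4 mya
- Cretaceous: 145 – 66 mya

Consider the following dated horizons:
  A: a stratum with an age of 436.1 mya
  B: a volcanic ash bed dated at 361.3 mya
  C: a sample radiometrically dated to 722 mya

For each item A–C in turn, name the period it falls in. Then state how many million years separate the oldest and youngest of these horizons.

A: 436.1 Ma lies in 443.8–419.2 Ma, so Silurian.
B: 361.3 Ma lies in 419.2–358.9 Ma, so Devonian.
C: 722 Ma lies in 1000–720 Ma, so Tonian.
Oldest = 722 Ma, youngest = 361.3 Ma → span 360.7 Myr.

A — Silurian; B — Devonian; C — Tonian; span 360.7 million years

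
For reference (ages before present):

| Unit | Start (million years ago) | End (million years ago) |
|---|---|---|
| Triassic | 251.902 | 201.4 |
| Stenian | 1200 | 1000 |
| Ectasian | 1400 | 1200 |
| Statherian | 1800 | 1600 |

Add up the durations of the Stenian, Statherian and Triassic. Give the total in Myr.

Duration is start − end for each: (1200 − 1000) + (1800 − 1600) + (251.902 − 201.4).
That is 200 + 200 + 50.502, which totals 450.502 million years.

450.502 million years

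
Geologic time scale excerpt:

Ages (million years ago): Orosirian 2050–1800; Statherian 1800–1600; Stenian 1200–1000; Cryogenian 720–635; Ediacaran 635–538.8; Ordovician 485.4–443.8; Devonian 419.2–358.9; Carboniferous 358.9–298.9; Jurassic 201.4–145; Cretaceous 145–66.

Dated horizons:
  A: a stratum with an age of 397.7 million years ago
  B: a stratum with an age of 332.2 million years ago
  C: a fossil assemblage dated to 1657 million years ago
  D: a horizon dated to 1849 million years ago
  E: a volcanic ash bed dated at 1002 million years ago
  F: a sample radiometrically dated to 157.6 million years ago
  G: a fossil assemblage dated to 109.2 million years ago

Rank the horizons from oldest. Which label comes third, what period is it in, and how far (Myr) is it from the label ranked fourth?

Larger Ma means older, so oldest first: D 1849 > C 1657 > E 1002 > A 397.7 > B 332.2 > F 157.6 > G 109.2.
Counting 3 along gives E (1002 Ma); the excerpt puts that inside the Stenian, 1200–1000 Ma.
Next in line is A (397.7 Ma), and 1002 − 397.7 = 604.3 Myr.

E, in the Stenian; 604.3 million years to A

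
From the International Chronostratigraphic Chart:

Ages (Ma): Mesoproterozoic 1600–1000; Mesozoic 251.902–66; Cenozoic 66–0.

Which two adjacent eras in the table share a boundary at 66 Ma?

Mesozoic and Cenozoic

The Mesozoic ends at 66 Ma and the Cenozoic begins at 66 Ma, so they share that boundary.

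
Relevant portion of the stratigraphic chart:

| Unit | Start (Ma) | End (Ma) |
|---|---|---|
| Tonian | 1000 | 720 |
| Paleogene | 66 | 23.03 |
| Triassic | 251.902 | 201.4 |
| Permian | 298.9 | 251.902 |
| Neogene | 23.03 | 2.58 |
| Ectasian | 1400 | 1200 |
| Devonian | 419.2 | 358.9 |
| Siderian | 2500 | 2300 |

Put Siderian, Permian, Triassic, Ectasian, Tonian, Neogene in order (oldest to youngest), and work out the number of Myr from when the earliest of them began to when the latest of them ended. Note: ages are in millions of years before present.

Siderian, Ectasian, Tonian, Permian, Triassic, Neogene; total span 2497.42 Myr

From the excerpt: Siderian 2500–2300; Permian 298.9–251.902; Triassic 251.902–201.4; Ectasian 1400–1200; Tonian 1000–720; Neogene 23.03–2.58 (Ma).
Larger Ma is earlier, so the oldest is Siderian and the youngest is Neogene; oldest to youngest: Siderian, Ectasian, Tonian, Permian, Triassic, Neogene.
Oldest start 2500 minus youngest end 2.58 gives 2497.42 Myr overall.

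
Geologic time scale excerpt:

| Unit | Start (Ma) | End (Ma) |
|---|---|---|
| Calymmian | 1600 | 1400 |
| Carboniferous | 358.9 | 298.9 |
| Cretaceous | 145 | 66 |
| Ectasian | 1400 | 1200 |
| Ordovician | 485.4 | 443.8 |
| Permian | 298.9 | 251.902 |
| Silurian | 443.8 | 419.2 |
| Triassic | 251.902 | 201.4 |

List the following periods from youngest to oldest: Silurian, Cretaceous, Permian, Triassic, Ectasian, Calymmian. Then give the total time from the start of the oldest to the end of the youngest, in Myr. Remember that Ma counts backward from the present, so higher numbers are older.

Start ages (Ma): Calymmian 1600, Ectasian 1400, Silurian 443.8, Permian 298.9, Triassic 251.902, Cretaceous 145.
Ordered youngest to oldest: Cretaceous, Triassic, Permian, Silurian, Ectasian, Calymmian.
Span = 1600 − 66 = 1534 Myr.

Cretaceous → Triassic → Permian → Silurian → Ectasian → Calymmian; total span 1534 Myr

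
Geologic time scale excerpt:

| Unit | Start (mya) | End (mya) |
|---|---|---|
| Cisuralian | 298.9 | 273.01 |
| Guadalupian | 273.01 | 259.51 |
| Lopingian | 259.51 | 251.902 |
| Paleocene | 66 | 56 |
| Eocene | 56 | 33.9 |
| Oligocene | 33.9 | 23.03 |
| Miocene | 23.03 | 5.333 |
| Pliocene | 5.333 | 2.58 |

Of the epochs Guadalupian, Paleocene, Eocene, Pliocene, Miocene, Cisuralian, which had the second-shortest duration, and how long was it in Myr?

Paleocene, 10 million years

Start − end for each: Guadalupian 273.01 − 259.51 = 13.5; Paleocene 66 − 56 = 10; Eocene 56 − 33.9 = 22.1; Pliocene 5.333 − 2.58 = 2.753; Miocene 23.03 − 5.333 = 17.697; Cisuralian 298.9 − 273.01 = 25.89.
Ranking these from shortest: Pliocene < Paleocene < Guadalupian < Miocene < Eocene < Cisuralian.
Position 2 in that ranking is Paleocene, which lasted 10 Myr.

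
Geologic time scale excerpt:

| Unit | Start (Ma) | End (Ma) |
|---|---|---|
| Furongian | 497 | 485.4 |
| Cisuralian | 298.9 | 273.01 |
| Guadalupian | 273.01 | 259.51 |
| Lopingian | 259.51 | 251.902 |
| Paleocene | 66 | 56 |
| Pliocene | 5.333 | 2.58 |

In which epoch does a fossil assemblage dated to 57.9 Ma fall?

57.9 Ma lies between 66 and 56 Ma, so it falls in the Paleocene.

Paleocene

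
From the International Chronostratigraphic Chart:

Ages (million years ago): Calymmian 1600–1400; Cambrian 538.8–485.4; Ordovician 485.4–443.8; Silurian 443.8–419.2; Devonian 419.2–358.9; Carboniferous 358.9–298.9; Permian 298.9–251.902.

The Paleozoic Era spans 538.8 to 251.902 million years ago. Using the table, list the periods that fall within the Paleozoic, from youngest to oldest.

Periods with both bounds inside 538.8–251.902 Ma: Permian (298.9–251.902), Carboniferous (358.9–298.9), Devonian (419.2–358.9), Silurian (443.8–419.2), Ordovician (485.4–443.8), Cambrian (538.8–485.4).

Permian, Carboniferous, Devonian, Silurian, Ordovician, Cambrian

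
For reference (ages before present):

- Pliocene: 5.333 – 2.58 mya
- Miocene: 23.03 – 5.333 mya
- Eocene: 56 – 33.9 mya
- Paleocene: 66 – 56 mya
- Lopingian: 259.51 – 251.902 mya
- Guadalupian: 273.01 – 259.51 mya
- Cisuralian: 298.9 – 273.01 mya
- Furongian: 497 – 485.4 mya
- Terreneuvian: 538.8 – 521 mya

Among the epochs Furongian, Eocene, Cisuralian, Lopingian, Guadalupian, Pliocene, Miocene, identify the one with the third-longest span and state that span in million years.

Miocene, 17.697 million years

Start − end for each: Furongian 497 − 485.4 = 11.6; Eocene 56 − 33.9 = 22.1; Cisuralian 298.9 − 273.01 = 25.89; Lopingian 259.51 − 251.902 = 7.608; Guadalupian 273.01 − 259.51 = 13.5; Pliocene 5.333 − 2.58 = 2.753; Miocene 23.03 − 5.333 = 17.697.
Ranking these from longest: Cisuralian > Eocene > Miocene > Guadalupian > Furongian > Lopingian > Pliocene.
Position 3 in that ranking is Miocene, which lasted 17.697 Myr.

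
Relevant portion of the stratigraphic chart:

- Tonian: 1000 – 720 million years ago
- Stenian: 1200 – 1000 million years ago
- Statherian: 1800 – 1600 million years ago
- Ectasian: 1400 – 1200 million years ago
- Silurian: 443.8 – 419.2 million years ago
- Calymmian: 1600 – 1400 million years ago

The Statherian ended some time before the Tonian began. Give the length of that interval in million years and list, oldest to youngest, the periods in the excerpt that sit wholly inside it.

600 million years; Calymmian, Ectasian, Stenian

End of Statherian = 1600 Ma; start of Tonian = 1000 Ma.
Gap = 1600 − 1000 = 600 Myr.
Periods wholly inside 1600–1000 Ma: Calymmian (1600–1400), Ectasian (1400–1200), Stenian (1200–1000).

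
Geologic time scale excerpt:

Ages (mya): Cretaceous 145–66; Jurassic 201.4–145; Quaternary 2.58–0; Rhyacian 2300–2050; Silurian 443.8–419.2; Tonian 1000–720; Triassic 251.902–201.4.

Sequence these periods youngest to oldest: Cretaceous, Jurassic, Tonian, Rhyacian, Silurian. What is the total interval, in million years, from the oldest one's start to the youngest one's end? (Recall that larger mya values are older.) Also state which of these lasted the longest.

Cretaceous → Jurassic → Silurian → Tonian → Rhyacian; total span 2234 Myr; longest is Tonian

From the excerpt: Cretaceous 145–66; Jurassic 201.4–145; Tonian 1000–720; Rhyacian 2300–2050; Silurian 443.8–419.2 (Ma).
Larger Ma is earlier, so the oldest is Rhyacian and the youngest is Cretaceous; youngest to oldest: Cretaceous, Jurassic, Silurian, Tonian, Rhyacian.
Oldest start 2300 minus youngest end 66 gives 2234 Myr overall.
Individual lengths (start − end): Rhyacian 250; Cretaceous 79; Silurian 24.6; Jurassic 56.4; Tonian 280. The largest is Tonian at 280 Myr.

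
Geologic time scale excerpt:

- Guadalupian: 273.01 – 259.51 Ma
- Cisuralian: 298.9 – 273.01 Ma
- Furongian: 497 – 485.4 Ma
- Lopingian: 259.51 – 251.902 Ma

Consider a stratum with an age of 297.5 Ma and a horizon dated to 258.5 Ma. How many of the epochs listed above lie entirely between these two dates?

1

297.5 Ma sits inside the Cisuralian (298.9–273.01) and 258.5 Ma inside the Lopingian (259.51–251.902); neither of those is wholly between the two dates.
The listed epochs lying completely between them are Guadalupian — 1 in all.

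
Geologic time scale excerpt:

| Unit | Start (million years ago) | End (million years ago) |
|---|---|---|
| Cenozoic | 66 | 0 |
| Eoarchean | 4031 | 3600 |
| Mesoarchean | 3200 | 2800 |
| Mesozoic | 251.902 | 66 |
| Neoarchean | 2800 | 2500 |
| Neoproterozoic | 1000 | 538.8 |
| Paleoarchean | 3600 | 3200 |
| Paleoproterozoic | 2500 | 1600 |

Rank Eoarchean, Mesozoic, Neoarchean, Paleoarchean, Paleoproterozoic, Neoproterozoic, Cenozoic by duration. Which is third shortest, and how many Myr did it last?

Neoarchean, 300 million years

Start − end for each: Eoarchean 4031 − 3600 = 431; Mesozoic 251.902 − 66 = 185.902; Neoarchean 2800 − 2500 = 300; Paleoarchean 3600 − 3200 = 400; Paleoproterozoic 2500 − 1600 = 900; Neoproterozoic 1000 − 538.8 = 461.2; Cenozoic 66 − 0 = 66.
Ranking these from shortest: Cenozoic < Mesozoic < Neoarchean < Paleoarchean < Eoarchean < Neoproterozoic < Paleoproterozoic.
Position 3 in that ranking is Neoarchean, which lasted 300 Myr.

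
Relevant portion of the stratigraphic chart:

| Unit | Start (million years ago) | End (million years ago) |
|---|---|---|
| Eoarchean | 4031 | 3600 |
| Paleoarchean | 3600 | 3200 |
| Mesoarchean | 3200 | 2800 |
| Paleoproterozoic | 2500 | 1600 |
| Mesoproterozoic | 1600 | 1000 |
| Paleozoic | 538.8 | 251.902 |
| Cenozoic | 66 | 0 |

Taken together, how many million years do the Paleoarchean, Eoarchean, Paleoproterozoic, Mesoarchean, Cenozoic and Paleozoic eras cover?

2483.898 million years

Duration is start − end for each: (3600 − 3200) + (4031 − 3600) + (2500 − 1600) + (3200 − 2800) + (66 − 0) + (538.8 − 251.902).
That is 400 + 431 + 900 + 400 + 66 + 286.898, which totals 2483.898 million years.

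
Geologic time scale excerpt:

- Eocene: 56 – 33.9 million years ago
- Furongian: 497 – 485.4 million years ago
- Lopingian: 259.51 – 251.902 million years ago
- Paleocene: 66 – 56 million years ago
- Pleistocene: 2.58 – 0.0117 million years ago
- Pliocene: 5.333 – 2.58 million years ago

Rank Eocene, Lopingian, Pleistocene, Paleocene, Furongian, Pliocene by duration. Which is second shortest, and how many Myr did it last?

Start − end for each: Eocene 56 − 33.9 = 22.1; Lopingian 259.51 − 251.902 = 7.608; Pleistocene 2.58 − 0.0117 = 2.5683; Paleocene 66 − 56 = 10; Furongian 497 − 485.4 = 11.6; Pliocene 5.333 − 2.58 = 2.753.
Ranking these from shortest: Pleistocene < Pliocene < Lopingian < Paleocene < Furongian < Eocene.
Position 2 in that ranking is Pliocene, which lasted 2.753 Myr.

Pliocene, 2.753 million years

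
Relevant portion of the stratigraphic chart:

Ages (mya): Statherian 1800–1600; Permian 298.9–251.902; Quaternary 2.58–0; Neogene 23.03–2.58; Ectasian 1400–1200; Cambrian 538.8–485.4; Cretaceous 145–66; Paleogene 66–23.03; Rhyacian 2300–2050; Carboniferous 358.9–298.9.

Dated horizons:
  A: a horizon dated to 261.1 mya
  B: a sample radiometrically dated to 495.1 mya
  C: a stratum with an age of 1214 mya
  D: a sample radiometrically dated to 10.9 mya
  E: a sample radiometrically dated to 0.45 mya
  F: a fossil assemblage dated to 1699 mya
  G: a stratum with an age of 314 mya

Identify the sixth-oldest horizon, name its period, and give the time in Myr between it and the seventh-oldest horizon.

D, in the Neogene; 10.45 million years to E

Sorted oldest-first by Ma: F (1699), C (1214), B (495.1), G (314), A (261.1), D (10.9), E (0.45).
The sixth oldest is D at 10.9 Ma, which lies in 23.03–2.58 Ma: the Neogene.
The seventh oldest is E at 0.45 Ma; separation = |10.9 − 0.45| = 10.45 Myr.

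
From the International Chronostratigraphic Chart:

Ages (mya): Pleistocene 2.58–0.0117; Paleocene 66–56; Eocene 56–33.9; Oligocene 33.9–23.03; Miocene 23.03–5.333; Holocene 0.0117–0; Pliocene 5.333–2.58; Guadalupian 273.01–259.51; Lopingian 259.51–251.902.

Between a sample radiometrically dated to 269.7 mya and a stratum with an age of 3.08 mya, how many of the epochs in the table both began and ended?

The older date is 269.7 Ma and the younger is 3.08 Ma.
Epochs with start < 269.7 and end > 3.08 Ma: Lopingian (259.51–251.902), Paleocene (66–56), Eocene (56–33.9), Oligocene (33.9–23.03), Miocene (23.03–5.333).
That is 5 complete epochs.

5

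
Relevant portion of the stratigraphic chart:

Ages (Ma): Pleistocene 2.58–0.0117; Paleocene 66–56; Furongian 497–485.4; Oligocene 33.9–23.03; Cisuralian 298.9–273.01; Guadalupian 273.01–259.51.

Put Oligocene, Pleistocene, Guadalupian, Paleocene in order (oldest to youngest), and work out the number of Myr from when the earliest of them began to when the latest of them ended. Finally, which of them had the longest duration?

Guadalupian → Paleocene → Oligocene → Pleistocene; total span 272.9983 Myr; longest is Guadalupian

From the excerpt: Oligocene 33.9–23.03; Pleistocene 2.58–0.0117; Guadalupian 273.01–259.51; Paleocene 66–56 (Ma).
Larger Ma is earlier, so the oldest is Guadalupian and the youngest is Pleistocene; oldest to youngest: Guadalupian, Paleocene, Oligocene, Pleistocene.
Oldest start 273.01 minus youngest end 0.0117 gives 272.9983 Myr overall.
Individual lengths (start − end): Oligocene 10.87; Paleocene 10; Pleistocene 2.5683; Guadalupian 13.5. The largest is Guadalupian at 13.5 Myr.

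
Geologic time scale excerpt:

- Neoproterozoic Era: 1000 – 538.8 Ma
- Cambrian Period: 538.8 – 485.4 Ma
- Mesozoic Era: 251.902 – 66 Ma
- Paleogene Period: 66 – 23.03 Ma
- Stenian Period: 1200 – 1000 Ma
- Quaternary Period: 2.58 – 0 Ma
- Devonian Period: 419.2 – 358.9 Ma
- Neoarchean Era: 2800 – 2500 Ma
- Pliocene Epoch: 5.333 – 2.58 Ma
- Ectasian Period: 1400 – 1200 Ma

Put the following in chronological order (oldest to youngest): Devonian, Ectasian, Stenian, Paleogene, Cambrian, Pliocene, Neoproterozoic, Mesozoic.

Read off each span (Ma): Devonian 419.2–358.9; Ectasian 1400–1200; Stenian 1200–1000; Paleogene 66–23.03; Cambrian 538.8–485.4; Pliocene 5.333–2.58; Neoproterozoic 1000–538.8; Mesozoic 251.902–66.
Larger Ma is older, so oldest→youngest is Ectasian, Stenian, Neoproterozoic, Cambrian, Devonian, Mesozoic, Paleogene, Pliocene.

Ectasian → Stenian → Neoproterozoic → Cambrian → Devonian → Mesozoic → Paleogene → Pliocene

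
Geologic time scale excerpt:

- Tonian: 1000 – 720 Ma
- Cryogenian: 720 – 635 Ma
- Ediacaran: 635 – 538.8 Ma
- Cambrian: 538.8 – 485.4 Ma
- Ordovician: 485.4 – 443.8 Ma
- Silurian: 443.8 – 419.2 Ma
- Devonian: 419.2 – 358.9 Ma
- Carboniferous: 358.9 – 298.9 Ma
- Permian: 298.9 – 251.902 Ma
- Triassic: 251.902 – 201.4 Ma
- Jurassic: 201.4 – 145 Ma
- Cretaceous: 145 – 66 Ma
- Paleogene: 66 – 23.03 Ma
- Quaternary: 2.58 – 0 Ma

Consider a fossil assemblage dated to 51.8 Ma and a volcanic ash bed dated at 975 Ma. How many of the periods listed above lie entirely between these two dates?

975 Ma sits inside the Tonian (1000–720) and 51.8 Ma inside the Paleogene (66–23.03); neither of those is wholly between the two dates.
The listed periods lying completely between them are Cryogenian, Ediacaran, Cambrian, Ordovician, Silurian, Devonian, Carboniferous, Permian, Triassic, Jurassic, Cretaceous — 11 in all.

11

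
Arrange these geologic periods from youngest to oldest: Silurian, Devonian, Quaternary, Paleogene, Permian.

Quaternary → Paleogene → Permian → Devonian → Silurian

Group by era (each group listed oldest first) — Paleozoic: Silurian, Devonian, Permian; Cenozoic: Paleogene, Quaternary. The eras run Paleozoic → Mesozoic → Cenozoic. Concatenating the groups in that era order and then reversing gives youngest to oldest.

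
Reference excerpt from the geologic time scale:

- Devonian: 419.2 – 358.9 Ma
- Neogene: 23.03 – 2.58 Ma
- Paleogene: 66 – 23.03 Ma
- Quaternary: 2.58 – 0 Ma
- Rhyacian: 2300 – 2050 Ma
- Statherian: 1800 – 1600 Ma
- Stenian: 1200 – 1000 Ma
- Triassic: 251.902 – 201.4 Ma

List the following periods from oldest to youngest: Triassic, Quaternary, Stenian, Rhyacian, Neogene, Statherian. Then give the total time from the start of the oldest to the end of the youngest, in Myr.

Rhyacian → Statherian → Stenian → Triassic → Neogene → Quaternary; total span 2300 Myr

From the excerpt: Triassic 251.902–201.4; Quaternary 2.58–0; Stenian 1200–1000; Rhyacian 2300–2050; Neogene 23.03–2.58; Statherian 1800–1600 (Ma).
Larger Ma is earlier, so the oldest is Rhyacian and the youngest is Quaternary; oldest to youngest: Rhyacian, Statherian, Stenian, Triassic, Neogene, Quaternary.
Oldest start 2300 minus youngest end 0 gives 2300 Myr overall.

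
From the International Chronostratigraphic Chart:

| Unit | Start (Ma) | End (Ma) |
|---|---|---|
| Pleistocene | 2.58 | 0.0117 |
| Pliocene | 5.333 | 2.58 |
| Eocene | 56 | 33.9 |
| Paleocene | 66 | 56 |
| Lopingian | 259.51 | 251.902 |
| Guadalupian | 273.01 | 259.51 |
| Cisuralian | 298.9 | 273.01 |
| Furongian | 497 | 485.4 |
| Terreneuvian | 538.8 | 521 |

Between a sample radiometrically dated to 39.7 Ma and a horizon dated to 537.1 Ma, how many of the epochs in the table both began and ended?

The older date is 537.1 Ma and the younger is 39.7 Ma.
Epochs with start < 537.1 and end > 39.7 Ma: Furongian (497–485.4), Cisuralian (298.9–273.01), Guadalupian (273.01–259.51), Lopingian (259.51–251.902), Paleocene (66–56).
That is 5 complete epochs.

5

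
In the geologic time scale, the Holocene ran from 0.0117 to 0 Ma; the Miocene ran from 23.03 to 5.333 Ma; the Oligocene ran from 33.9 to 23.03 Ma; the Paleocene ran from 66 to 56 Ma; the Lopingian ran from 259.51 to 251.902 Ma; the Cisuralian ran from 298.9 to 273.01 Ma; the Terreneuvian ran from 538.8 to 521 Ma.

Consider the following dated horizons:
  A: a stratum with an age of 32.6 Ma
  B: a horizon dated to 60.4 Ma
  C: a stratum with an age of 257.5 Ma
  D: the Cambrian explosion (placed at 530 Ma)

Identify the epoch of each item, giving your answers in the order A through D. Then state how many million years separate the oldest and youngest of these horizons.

Match each age against the start–end ranges in the excerpt: A = 32.6 Ma → Oligocene (33.9–23.03); B = 60.4 Ma → Paleocene (66–56); C = 257.5 Ma → Lopingian (259.51–251.902); D = 530 Ma → Terreneuvian (538.8–521).
The largest age is 530 Ma and the smallest is 32.6 Ma; their difference is 497.4 Myr.

A — Oligocene; B — Paleocene; C — Lopingian; D — Terreneuvian; span 497.4 million years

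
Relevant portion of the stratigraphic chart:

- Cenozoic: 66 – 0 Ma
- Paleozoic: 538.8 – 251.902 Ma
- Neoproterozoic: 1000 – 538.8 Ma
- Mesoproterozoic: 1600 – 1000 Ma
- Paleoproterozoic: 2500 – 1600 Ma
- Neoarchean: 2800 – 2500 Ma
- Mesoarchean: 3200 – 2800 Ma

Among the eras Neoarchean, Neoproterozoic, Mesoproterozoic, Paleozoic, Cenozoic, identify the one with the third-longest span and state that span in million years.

Durations: Neoarchean 300; Neoproterozoic 461.2; Mesoproterozoic 600; Paleozoic 286.898; Cenozoic 66 Myr.
Sorted longest-first: Mesoproterozoic (600), Neoproterozoic (461.2), Neoarchean (300), Paleozoic (286.898), Cenozoic (66).
The third longest is Neoarchean at 300 Myr.

Neoarchean, 300 million years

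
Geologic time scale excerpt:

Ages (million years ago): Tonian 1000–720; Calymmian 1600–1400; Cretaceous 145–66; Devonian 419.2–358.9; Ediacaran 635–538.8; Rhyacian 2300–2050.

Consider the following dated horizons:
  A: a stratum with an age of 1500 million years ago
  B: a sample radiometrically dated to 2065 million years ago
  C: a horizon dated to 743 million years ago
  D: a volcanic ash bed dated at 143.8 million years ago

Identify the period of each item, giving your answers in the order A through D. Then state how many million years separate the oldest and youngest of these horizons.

A — Calymmian; B — Rhyacian; C — Tonian; D — Cretaceous; span 1921.2 million years

Match each age against the start–end ranges in the excerpt: A = 1500 Ma → Calymmian (1600–1400); B = 2065 Ma → Rhyacian (2300–2050); C = 743 Ma → Tonian (1000–720); D = 143.8 Ma → Cretaceous (145–66).
The largest age is 2065 Ma and the smallest is 143.8 Ma; their difference is 1921.2 Myr.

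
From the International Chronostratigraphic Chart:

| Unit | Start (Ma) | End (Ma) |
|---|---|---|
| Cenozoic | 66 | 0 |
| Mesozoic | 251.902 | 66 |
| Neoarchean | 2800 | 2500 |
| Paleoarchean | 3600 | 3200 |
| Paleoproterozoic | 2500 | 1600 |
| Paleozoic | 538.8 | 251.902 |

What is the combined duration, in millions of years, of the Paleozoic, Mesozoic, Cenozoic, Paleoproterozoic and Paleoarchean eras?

Duration is start − end for each: (538.8 − 251.902) + (251.902 − 66) + (66 − 0) + (2500 − 1600) + (3600 − 3200).
That is 286.898 + 185.902 + 66 + 900 + 400, which totals 1838.8 million years.

1838.8 million years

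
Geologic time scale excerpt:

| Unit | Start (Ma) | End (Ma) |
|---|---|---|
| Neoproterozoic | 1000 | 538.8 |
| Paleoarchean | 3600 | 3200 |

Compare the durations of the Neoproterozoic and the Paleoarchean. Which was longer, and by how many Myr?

Neoproterozoic, by 61.2 million years

Neoproterozoic: 1000 − 538.8 = 461.2 Myr.
Paleoarchean: 3600 − 3200 = 400 Myr.
Difference: 461.2 − 400 = 61.2 Myr, so the Neoproterozoic was longer.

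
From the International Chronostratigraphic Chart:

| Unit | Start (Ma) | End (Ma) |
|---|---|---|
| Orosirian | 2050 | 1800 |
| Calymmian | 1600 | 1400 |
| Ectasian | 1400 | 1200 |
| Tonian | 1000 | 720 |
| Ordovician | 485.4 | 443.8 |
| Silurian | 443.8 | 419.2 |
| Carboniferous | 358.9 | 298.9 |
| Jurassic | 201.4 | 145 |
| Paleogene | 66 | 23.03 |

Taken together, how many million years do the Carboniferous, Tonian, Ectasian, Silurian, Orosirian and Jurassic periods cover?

871 million years

Each duration: Carboniferous = 60; Tonian = 280; Ectasian = 200; Silurian = 24.6; Orosirian = 250; Jurassic = 56.4.
Sum: 60 + 280 + 200 + 24.6 + 250 + 56.4 = 871 Myr.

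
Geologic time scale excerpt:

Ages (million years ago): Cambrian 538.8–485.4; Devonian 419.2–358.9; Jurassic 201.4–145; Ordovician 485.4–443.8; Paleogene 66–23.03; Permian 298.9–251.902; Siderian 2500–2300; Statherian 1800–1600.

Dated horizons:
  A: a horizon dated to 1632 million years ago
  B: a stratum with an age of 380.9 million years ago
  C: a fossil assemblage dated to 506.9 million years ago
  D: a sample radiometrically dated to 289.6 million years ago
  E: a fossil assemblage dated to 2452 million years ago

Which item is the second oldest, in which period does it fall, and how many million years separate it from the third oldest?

Larger Ma means older, so oldest first: E 2452 > A 1632 > C 506.9 > B 380.9 > D 289.6.
Counting 2 along gives A (1632 Ma); the excerpt puts that inside the Statherian, 1800–1600 Ma.
Next in line is C (506.9 Ma), and 1632 − 506.9 = 1125.1 Myr.

A, in the Statherian; 1125.1 million years to C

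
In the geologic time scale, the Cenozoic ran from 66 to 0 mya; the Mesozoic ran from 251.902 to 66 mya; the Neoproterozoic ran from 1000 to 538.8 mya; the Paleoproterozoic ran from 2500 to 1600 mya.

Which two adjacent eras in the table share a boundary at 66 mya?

Mesozoic and Cenozoic

The Mesozoic ends at 66 mya and the Cenozoic begins at 66 mya, so they share that boundary.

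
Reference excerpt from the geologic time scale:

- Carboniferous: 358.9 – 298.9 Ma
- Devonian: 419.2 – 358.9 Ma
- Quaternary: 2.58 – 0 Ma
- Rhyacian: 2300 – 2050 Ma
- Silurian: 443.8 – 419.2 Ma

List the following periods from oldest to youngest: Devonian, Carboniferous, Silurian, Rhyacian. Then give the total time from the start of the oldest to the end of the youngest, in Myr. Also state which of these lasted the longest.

Rhyacian → Silurian → Devonian → Carboniferous; total span 2001.1 Myr; longest is Rhyacian

Start ages (Ma): Rhyacian 2300, Silurian 443.8, Devonian 419.2, Carboniferous 358.9.
Ordered oldest to youngest: Rhyacian, Silurian, Devonian, Carboniferous.
Span = 2300 − 298.9 = 2001.1 Myr.
Durations: Silurian 24.6, Carboniferous 60, Devonian 60.3, Rhyacian 250 → longest is Rhyacian (250 Myr).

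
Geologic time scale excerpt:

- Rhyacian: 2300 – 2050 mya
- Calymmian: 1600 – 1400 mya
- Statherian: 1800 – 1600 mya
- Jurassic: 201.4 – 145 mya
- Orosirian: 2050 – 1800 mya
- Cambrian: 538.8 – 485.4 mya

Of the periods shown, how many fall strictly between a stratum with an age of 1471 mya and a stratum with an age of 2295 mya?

2

2295 Ma sits inside the Rhyacian (2300–2050) and 1471 Ma inside the Calymmian (1600–1400); neither of those is wholly between the two dates.
The listed periods lying completely between them are Orosirian, Statherian — 2 in all.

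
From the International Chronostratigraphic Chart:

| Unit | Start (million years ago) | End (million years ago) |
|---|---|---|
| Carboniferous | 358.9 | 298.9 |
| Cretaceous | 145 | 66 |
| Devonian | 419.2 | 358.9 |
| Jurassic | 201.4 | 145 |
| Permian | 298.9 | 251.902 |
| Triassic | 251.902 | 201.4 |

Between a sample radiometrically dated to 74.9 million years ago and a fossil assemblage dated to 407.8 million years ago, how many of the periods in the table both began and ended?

4

The older date is 407.8 Ma and the younger is 74.9 Ma.
Periods with start < 407.8 and end > 74.9 Ma: Carboniferous (358.9–298.9), Permian (298.9–251.902), Triassic (251.902–201.4), Jurassic (201.4–145).
That is 4 complete periods.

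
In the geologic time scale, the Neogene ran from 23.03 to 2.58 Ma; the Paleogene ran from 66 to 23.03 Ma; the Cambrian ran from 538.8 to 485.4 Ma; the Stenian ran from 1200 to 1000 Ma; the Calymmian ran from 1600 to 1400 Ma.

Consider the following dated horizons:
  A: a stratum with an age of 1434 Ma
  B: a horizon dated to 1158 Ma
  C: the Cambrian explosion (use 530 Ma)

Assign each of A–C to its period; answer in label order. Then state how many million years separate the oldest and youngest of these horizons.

A — Calymmian; B — Stenian; C — Cambrian; span 904 million years

A: 1434 Ma lies in 1600–1400 Ma, so Calymmian.
B: 1158 Ma lies in 1200–1000 Ma, so Stenian.
C: 530 Ma lies in 538.8–485.4 Ma, so Cambrian.
Oldest = 1434 Ma, youngest = 530 Ma → span 904 Myr.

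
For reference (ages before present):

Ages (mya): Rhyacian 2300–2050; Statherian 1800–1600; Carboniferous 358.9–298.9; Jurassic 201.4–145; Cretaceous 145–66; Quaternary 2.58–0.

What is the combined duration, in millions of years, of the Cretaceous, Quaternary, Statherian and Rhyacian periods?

Each duration: Cretaceous = 79; Quaternary = 2.58; Statherian = 200; Rhyacian = 250.
Sum: 79 + 2.58 + 200 + 250 = 531.58 Myr.

531.58 million years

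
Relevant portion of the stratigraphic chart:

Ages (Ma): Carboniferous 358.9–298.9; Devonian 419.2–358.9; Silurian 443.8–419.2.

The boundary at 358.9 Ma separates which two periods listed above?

Devonian and Carboniferous

The Devonian ends at 358.9 Ma and the Carboniferous begins at 358.9 Ma, so they share that boundary.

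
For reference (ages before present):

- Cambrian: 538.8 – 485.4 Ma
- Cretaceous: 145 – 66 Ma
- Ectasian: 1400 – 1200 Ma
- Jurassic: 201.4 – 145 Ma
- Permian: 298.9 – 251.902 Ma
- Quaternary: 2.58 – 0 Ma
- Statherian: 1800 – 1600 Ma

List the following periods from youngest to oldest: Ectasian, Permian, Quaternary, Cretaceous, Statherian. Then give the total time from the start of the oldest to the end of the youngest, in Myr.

From the excerpt: Ectasian 1400–1200; Permian 298.9–251.902; Quaternary 2.58–0; Cretaceous 145–66; Statherian 1800–1600 (Ma).
Larger Ma is earlier, so the oldest is Statherian and the youngest is Quaternary; youngest to oldest: Quaternary, Cretaceous, Permian, Ectasian, Statherian.
Oldest start 1800 minus youngest end 0 gives 1800 Myr overall.

Quaternary → Cretaceous → Permian → Ectasian → Statherian; total span 1800 Myr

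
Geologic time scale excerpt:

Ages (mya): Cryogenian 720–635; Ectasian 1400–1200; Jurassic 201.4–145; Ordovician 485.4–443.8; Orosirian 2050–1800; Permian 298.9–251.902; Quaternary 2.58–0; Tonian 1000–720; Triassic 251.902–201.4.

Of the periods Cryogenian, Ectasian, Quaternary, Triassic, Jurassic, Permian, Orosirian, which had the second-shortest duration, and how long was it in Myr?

Durations: Cryogenian 85; Ectasian 200; Quaternary 2.58; Triassic 50.502; Jurassic 56.4; Permian 46.998; Orosirian 250 Myr.
Sorted shortest-first: Quaternary (2.58), Permian (46.998), Triassic (50.502), Jurassic (56.4), Cryogenian (85), Ectasian (200), Orosirian (250).
The second shortest is Permian at 46.998 Myr.

Permian, 46.998 million years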